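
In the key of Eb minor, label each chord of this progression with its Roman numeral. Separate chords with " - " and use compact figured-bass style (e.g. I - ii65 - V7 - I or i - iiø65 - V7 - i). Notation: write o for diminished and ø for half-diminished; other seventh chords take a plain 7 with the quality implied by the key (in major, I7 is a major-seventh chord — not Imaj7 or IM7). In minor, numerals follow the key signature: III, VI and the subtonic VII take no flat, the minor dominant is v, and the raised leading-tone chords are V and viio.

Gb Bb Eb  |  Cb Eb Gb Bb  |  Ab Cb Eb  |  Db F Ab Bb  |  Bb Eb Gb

Gb-Bb-Eb: root Eb is the tonic; minor triad there is i6.
Cb-Eb-Gb-Bb: root Cb is the submediant; major seventh chord there is VI7.
Ab-Cb-Eb has root Ab, degree 4 in Eb minor, so iv.
Db-F-Ab-Bb: minor seventh chord on Bb = scale degree 5 → v65.
Bb-Eb-Gb has root Eb, degree 1 in Eb minor, so i64.

i6 - VI7 - iv - v65 - i64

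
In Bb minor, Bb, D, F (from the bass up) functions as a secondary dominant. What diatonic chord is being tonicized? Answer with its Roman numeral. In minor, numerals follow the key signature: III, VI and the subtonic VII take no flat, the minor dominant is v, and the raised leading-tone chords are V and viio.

The chord is a major triad on Bb.
A dominant resolves down a perfect fifth: Bb → Eb. In Bb minor, Eb is scale degree 4, i.e. iv.

iv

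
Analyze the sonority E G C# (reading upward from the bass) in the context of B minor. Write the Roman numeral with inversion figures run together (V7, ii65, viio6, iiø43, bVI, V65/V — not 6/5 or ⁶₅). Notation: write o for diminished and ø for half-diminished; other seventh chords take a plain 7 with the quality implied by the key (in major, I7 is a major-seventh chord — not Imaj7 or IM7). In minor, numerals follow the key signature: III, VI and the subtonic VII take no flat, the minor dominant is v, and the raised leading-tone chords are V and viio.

iio6

The pitches C#-E-G form a diminished triad rooted on C#.
In B minor, C# is the supertonic; the diatonic diminished triad there is iio.
With E in the bass the chord is in first inversion, so the figured bass is 6.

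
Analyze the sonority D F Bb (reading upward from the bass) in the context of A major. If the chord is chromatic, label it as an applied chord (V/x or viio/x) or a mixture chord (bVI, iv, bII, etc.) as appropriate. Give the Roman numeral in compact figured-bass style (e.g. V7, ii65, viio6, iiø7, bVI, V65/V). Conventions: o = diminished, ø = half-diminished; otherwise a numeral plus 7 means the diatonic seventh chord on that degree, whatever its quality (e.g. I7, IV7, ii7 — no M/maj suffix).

bII6

Stacked in thirds the chord is Bb-D-F: a major triad on Bb.
Bb is the lowered second degree of A major (diatonic 2 would be B). This is the Neapolitan sixth — a major triad on the lowered second degree, here in its customary first inversion.
With D in the bass the chord is in first inversion, so the figured bass is 6.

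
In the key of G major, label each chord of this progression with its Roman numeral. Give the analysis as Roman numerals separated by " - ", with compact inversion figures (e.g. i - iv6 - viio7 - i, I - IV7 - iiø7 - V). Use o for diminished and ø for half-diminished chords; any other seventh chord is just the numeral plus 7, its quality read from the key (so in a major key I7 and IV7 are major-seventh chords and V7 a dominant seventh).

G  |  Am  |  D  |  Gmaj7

I - ii - V - I7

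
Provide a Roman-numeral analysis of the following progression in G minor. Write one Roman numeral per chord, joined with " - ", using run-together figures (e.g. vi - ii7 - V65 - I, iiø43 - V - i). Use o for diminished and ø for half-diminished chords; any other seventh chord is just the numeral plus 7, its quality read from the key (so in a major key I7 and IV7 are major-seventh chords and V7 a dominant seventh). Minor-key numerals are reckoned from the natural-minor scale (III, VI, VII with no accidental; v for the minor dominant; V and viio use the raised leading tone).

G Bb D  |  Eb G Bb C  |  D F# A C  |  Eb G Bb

i - iv65 - V7 - VI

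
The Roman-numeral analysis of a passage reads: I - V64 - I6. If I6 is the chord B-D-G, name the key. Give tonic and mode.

The chord G/B is a major triad rooted on G; its label is I6.
If G is scale degree 1 and the mode makes that degree carry a major triad, the tonic is G and the mode is major.

G major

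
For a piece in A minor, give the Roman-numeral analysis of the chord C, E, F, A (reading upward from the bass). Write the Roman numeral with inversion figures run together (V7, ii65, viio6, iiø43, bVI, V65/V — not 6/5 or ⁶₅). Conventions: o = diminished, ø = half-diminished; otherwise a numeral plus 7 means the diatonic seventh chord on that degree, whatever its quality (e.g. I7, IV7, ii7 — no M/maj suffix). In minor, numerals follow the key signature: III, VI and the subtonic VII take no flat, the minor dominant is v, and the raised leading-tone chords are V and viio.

The pitches F-A-C-E form a major seventh chord rooted on F.
In A minor, F is the submediant; the diatonic major seventh chord there is VI7.
With C in the bass the chord is in second inversion, so the figured bass is 43.

VI43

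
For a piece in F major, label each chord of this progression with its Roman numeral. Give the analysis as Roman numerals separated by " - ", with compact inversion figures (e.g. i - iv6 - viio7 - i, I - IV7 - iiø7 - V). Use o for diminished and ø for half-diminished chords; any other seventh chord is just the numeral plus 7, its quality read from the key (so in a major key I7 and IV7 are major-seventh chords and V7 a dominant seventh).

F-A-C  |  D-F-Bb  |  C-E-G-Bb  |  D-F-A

F-A-C: root F is the tonic; major triad there is I.
D-F-Bb: major triad on Bb = scale degree 4 → IV6.
C-E-G-Bb: dominant seventh chord on C = scale degree 5 → V7.
D-F-A: minor triad on D = scale degree 6 → vi.

I - IV6 - V7 - vi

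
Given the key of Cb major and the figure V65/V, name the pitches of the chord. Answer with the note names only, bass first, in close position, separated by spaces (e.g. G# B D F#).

F Ab Cb Db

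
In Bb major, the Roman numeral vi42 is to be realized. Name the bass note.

F

vi in Bb major has root G; the chord is G-Bb-D-F.
The figure 42 means third inversion — the seventh is in the bass.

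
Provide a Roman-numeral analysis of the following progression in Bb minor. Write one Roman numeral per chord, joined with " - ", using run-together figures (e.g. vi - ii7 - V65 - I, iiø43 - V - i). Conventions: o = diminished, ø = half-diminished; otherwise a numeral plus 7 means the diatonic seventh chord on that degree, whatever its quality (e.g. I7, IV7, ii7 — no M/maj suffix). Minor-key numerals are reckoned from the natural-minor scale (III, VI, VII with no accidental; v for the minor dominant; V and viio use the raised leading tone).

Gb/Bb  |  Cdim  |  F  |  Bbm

VI6 - iio - V - i

Gb/Bb: root Gb is the submediant; major triad there is VI6.
Cdim: diminished triad on C = scale degree 2 → iio.
F: root F is the dominant; major triad there is V.
Bbm: minor triad on Bb = scale degree 1 → i.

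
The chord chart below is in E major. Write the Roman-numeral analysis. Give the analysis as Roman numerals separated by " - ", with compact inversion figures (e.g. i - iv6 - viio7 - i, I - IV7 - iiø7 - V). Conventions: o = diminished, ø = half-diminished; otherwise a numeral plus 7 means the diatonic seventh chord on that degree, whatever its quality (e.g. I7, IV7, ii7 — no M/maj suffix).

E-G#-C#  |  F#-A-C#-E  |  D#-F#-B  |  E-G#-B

E-G#-C# has root C#, degree 6 in E major, so vi6.
F#-A-C#-E has root F#, degree 2 in E major, so ii7.
D#-F#-B: root B is the dominant; major triad there is V6.
E-G#-B has root E, degree 1 in E major, so I.

vi6 - ii7 - V6 - I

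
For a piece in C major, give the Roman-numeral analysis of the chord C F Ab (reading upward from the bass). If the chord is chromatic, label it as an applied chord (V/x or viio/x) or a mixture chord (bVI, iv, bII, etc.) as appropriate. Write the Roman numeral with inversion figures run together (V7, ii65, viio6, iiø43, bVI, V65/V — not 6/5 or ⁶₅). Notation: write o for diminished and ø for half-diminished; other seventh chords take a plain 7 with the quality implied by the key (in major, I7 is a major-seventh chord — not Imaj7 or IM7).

iv64

Stacked in thirds the chord is F-Ab-C: a minor triad on F.
F is the fourth degree of C major. This is the minor subdominant, borrowed from the parallel minor.
With C in the bass the chord is in second inversion, so the figured bass is 64.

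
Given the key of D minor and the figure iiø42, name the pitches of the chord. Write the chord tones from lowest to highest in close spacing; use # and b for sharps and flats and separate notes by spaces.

D E G Bb

The numeral's case and figure indicate a half-diminished seventh chord. In D minor its root, the second degree, is E.
Stacking thirds from E gives E-G-Bb-D.
With the 42 figure the chord is in third inversion; from the bass D upward in close position it reads D-E-G-Bb.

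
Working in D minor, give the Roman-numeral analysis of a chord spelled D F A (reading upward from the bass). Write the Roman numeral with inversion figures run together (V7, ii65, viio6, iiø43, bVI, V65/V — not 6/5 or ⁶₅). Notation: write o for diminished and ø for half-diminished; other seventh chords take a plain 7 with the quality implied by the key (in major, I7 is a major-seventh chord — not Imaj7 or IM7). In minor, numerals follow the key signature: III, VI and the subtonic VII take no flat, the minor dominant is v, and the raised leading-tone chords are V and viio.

Stacked in thirds the chord is D-F-A: a minor triad on D.
In D minor, D is the tonic; the diatonic minor triad there is i.

i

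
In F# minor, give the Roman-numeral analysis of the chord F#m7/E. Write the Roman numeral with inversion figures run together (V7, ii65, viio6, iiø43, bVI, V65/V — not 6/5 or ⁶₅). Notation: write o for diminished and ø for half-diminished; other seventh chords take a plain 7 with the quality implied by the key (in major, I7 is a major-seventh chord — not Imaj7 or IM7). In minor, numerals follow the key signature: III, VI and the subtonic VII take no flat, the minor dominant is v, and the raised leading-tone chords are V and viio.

i42

The pitches F#-A-C#-E form a minor seventh chord rooted on F#.
In F# minor, F# is the tonic; the diatonic minor seventh chord there is i7.
With E in the bass the chord is in third inversion, so the figured bass is 42.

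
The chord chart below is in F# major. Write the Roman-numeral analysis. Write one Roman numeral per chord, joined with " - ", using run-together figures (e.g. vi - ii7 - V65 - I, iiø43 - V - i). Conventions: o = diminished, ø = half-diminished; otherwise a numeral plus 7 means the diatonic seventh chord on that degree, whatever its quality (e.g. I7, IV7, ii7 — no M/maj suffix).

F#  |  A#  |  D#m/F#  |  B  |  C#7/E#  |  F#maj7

I - V/vi - vi6 - IV - V65 - I7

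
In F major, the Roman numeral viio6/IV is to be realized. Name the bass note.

C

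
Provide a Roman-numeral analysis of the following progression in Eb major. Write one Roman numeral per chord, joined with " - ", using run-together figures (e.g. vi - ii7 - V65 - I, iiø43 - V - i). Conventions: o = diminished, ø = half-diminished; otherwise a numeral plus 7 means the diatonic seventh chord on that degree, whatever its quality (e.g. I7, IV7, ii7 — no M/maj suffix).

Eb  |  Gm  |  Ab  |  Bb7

I - iii - IV - V7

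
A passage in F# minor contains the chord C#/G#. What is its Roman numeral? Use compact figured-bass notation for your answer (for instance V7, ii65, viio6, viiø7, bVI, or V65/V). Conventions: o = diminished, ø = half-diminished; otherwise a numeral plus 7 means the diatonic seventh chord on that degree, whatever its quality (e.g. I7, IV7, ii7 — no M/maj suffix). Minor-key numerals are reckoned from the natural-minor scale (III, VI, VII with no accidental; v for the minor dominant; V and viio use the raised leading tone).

Stacked in thirds the chord is C#-E#-G#: a major triad on C#.
In F# minor, C# is the dominant; the diatonic major triad there is V.
With G# in the bass the chord is in second inversion, so the figured bass is 64.

V64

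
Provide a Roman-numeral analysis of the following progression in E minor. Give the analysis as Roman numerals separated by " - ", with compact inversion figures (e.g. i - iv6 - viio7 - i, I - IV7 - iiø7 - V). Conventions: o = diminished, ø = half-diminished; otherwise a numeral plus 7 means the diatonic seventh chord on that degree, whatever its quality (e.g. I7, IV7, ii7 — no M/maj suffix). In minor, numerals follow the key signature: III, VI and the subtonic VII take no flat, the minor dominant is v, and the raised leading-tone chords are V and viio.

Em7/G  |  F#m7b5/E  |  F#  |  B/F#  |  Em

Em7/G: minor seventh chord on E = scale degree 1 → i65.
F#m7b5/E has root F#, degree 2 in E minor, so iiø42.
F#: a major triad on F#, the applied dominant of V → V/V.
B/F# has root B, degree 5 in E minor, so V64.
Em: minor triad on E = scale degree 1 → i.

i65 - iiø42 - V/V - V64 - i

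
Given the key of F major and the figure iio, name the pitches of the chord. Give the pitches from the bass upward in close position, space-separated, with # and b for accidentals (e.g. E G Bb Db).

iio is the diminished supertonic triad, borrowed from the parallel minor. In F major that root is G.
So the chord is G-Bb-Db, a diminished triad.

G Bb Db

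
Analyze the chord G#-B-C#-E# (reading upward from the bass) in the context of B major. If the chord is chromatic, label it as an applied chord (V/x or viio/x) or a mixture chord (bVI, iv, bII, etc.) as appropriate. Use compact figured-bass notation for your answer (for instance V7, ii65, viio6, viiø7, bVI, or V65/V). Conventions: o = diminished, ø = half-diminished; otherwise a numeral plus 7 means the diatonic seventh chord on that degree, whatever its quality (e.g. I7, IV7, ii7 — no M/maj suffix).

V43/V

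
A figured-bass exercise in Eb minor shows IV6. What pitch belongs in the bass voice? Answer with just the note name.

C

IV in Eb minor has root Ab; the chord is Ab-C-Eb.
The figure 6 means first inversion — the third is in the bass.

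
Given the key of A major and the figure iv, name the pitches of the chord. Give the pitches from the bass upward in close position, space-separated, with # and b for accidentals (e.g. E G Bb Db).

D F A

iv is the minor subdominant, borrowed from the parallel minor. In A major that root is D.
So the chord is D-F-A.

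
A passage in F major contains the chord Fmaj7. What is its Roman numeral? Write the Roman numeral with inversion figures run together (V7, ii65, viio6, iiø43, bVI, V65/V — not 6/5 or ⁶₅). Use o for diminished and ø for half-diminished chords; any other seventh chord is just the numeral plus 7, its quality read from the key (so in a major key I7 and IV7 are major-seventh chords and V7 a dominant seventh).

I7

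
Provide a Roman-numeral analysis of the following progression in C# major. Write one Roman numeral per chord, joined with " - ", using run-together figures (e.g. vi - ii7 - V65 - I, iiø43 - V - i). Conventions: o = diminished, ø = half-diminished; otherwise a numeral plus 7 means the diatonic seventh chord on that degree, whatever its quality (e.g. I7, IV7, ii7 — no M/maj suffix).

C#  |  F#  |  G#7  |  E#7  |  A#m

I - IV - V7 - V7/vi - vi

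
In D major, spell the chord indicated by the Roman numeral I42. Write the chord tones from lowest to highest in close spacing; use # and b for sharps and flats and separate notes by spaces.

C# D F# A

The numeral's case and figure indicate a major seventh chord. In D major its root, scale degree 1, is D.
That chord is spelled D-F#-A-C#.
With the 42 figure the chord is in third inversion; from the bass C# upward in close position it reads C#-D-F#-A.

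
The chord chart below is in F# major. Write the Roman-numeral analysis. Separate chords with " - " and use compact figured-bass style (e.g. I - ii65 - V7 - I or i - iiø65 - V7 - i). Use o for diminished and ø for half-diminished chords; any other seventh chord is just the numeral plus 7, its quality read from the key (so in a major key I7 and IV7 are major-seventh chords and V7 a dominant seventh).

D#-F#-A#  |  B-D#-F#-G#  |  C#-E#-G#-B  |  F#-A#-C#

vi - ii65 - V7 - I

D#-F#-A#: root D# is the submediant; minor triad there is vi.
B-D#-F#-G#: root G# is the supertonic; minor seventh chord there is ii65.
C#-E#-G#-B: dominant seventh chord on C# = scale degree 5 → V7.
F#-A#-C# has root F#, degree 1 in F# major, so I.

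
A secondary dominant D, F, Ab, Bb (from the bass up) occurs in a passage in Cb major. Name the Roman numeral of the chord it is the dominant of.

The chord is a dominant seventh chord on Bb.
A dominant resolves down a perfect fifth: Bb → Eb. In Cb major, Eb is scale degree 3, i.e. iii.

iii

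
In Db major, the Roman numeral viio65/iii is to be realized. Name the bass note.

G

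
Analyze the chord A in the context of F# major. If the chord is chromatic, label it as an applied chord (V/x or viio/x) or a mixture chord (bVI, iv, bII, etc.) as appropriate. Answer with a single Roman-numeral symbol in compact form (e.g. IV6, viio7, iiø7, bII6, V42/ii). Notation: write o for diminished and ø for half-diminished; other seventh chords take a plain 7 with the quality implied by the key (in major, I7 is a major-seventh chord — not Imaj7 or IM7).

bIII

Stacked in thirds the chord is A-C#-E: a major triad on A.
A is the lowered third degree of F# major (diatonic 3 would be A#). This is a major triad on the lowered third degree, borrowed from the parallel minor.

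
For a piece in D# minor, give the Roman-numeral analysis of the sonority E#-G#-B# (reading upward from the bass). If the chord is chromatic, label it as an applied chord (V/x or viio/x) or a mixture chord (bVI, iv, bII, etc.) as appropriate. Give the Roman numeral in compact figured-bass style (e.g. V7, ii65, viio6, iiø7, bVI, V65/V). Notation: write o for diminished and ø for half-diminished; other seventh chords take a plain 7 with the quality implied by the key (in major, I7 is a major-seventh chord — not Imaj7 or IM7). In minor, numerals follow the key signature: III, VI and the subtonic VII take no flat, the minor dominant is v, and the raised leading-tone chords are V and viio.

The pitches E#-G#-B# form a minor triad rooted on E#.
E# is the second degree of D# minor. This is the minor supertonic, borrowed from the parallel major (the Dorian ii).

ii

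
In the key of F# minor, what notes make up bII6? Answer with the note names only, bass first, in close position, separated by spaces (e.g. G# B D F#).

bII6 is the Neapolitan sixth — a major triad on the lowered second degree, here in its customary first inversion. In F# minor that root is G.
So the chord is G-B-D, a major triad.
With the 6 figure the chord is in first inversion; from the bass B upward in close position it reads B-D-G.

B D G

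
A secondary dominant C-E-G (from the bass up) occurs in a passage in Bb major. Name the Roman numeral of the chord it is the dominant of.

The chord is a major triad on C.
A dominant resolves down a perfect fifth: C → F. In Bb major, F is scale degree 5, i.e. V.

V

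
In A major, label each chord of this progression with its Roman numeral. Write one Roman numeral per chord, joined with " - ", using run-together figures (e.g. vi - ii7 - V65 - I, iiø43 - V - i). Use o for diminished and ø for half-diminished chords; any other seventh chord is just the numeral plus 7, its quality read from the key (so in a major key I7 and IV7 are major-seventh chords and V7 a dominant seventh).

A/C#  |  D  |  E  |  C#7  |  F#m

A/C#: major triad on A = scale degree 1 → I6.
D: major triad on D = scale degree 4 → IV.
E: root E is the dominant; major triad there is V.
C#7 is the secondary dominant of vi (dominant seventh chord on C#): V7/vi.
F#m has root F#, degree 6 in A major, so vi.

I6 - IV - V - V7/vi - vi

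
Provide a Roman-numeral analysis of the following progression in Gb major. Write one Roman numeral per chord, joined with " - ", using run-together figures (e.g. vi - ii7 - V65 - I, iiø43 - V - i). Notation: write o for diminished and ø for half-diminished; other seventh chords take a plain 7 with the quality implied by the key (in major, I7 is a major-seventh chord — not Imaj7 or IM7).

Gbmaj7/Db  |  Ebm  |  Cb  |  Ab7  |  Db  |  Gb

I43 - vi - IV - V7/V - V - I

Gbmaj7/Db: major seventh chord on Gb = scale degree 1 → I43.
Ebm: root Eb is the submediant; minor triad there is vi.
Cb: major triad on Cb = scale degree 4 → IV.
Ab7 is the secondary dominant of V (dominant seventh chord on Ab): V7/V.
Db has root Db, degree 5 in Gb major, so V.
Gb: root Gb is the tonic; major triad there is I.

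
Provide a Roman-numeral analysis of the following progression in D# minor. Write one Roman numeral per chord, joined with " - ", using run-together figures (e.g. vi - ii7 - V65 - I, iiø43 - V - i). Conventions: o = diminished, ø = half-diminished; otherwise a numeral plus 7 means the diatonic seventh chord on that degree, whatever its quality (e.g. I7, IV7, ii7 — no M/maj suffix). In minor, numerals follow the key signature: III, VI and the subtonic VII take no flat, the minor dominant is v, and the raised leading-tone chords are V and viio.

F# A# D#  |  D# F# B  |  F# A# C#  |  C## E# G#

F#-A#-D#: minor triad on D# = scale degree 1 → i6.
D#-F#-B has root B, degree 6 in D# minor, so VI6.
F#-A#-C#: root F# is the mediant; major triad there is III.
C##-E#-G#: root C## is the leading tone; diminished triad there is viio.

i6 - VI6 - III - viio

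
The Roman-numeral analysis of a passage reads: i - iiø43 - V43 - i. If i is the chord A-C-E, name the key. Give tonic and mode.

A minor

The chord Am is a minor triad rooted on A; its label is i.
If A is scale degree 1 and the mode makes that degree carry a minor triad, the tonic is A and the mode is minor.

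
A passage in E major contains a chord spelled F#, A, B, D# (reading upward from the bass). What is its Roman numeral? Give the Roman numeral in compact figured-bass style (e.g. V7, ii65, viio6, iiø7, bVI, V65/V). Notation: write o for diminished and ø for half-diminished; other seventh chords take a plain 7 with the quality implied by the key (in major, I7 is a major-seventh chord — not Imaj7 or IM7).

Stacked in thirds the chord is B-D#-F#-A: a dominant seventh chord on B.
B is scale degree 5 in E major, and a dominant seventh chord on that degree is written V7.
With F# in the bass the chord is in second inversion, so the figured bass is 43.

V43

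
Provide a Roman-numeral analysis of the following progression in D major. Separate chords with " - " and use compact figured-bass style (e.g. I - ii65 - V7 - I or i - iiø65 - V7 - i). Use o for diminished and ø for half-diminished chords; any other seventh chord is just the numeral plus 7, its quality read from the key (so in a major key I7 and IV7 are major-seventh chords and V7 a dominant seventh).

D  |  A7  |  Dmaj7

I - V7 - I7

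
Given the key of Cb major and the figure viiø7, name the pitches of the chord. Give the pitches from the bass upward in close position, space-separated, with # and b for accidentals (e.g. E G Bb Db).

Bb Db Fb Ab

In Cb major, the seventh degree is Bb, and the diatonic chord built there is a half-diminished seventh chord.
Stacking thirds from Bb gives Bb-Db-Fb-Ab.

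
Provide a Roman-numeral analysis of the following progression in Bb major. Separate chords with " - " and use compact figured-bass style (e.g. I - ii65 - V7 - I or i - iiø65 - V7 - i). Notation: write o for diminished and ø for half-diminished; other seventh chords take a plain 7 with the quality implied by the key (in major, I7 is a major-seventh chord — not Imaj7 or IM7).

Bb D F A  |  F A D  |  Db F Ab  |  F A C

Bb-D-F-A: root Bb is the tonic; major seventh chord there is I7.
F-A-D: root D is the mediant; minor triad there is iii6.
Db-F-Ab is non-diatonic — bIII, a mixture chord from Bb minor.
F-A-C: root F is the dominant; major triad there is V.

I7 - iii6 - bIII - V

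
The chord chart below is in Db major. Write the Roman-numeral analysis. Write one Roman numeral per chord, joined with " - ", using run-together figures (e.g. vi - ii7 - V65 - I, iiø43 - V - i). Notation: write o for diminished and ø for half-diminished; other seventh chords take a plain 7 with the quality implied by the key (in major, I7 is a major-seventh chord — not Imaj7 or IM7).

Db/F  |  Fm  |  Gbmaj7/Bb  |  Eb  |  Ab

Db/F: major triad on Db = scale degree 1 → I6.
Fm has root F, degree 3 in Db major, so iii.
Gbmaj7/Bb: root Gb is the subdominant; major seventh chord there is IV65.
Eb: chromatic; Eb is V of V, so V/V.
Ab has root Ab, degree 5 in Db major, so V.

I6 - iii - IV65 - V/V - V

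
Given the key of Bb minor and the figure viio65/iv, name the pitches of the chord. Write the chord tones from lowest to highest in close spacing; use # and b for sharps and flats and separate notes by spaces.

The slash marks an applied leading-tone chord: viio of iv. In Bb minor, iv is Eb, so the leading tone to it is D, a half step below.
Building a fully diminished seventh chord on D gives D-F-Ab-Cb.
With the 65 figure the chord is in first inversion; from the bass F upward in close position it reads F-Ab-Cb-D.

F Ab Cb D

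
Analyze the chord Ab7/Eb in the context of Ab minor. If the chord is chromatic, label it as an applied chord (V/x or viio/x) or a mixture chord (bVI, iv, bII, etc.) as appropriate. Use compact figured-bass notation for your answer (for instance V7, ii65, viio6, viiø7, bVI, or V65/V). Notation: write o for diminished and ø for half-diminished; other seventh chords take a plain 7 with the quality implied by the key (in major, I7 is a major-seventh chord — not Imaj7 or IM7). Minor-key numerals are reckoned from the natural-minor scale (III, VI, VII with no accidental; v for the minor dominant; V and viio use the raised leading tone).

Stacked in thirds the chord is Ab-C-Eb-Gb: a dominant seventh chord on Ab.
Ab is not a diatonic chord root with this quality in Ab minor, but it lies a perfect fifth above Db (iv), so the chord functions as an applied dominant of iv.
With Eb in the bass the chord is in second inversion, so the figured bass is 43.

V43/iv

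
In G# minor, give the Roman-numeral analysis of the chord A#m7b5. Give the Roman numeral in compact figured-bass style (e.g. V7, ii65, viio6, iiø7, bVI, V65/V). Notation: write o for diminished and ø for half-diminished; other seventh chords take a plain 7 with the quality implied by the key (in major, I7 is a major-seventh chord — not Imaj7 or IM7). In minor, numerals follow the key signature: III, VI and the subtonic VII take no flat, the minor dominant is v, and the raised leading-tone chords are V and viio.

iiø7

The pitches A#-C#-E-G# form a half-diminished seventh chord rooted on A#.
A# is scale degree 2 in G# minor, and a half-diminished seventh chord on that degree is written iiø7.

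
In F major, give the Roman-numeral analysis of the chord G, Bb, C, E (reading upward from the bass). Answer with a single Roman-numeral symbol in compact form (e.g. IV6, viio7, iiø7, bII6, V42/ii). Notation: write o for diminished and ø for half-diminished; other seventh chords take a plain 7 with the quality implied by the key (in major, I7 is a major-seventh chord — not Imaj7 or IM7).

V43

The pitches C-E-G-Bb form a dominant seventh chord rooted on C.
C is scale degree 5 in F major, and a dominant seventh chord on that degree is written V7.
With G in the bass the chord is in second inversion, so the figured bass is 43.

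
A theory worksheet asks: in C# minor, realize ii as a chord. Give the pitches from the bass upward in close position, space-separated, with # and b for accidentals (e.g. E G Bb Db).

D# F# A#

ii is the minor supertonic, borrowed from the parallel major (the Dorian ii). In C# minor that root is D#.
So the chord is D#-F#-A#.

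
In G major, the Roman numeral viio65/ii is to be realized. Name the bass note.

B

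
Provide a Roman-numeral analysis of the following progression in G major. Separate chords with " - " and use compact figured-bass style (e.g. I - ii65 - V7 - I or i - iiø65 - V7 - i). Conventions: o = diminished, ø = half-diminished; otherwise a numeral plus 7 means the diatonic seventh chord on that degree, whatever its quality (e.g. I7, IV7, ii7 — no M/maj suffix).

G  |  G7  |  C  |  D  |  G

I - V7/IV - IV - V - I

G: root G is the tonic; major triad there is I.
G7 is the secondary dominant of IV (dominant seventh chord on G): V7/IV.
C: root C is the subdominant; major triad there is IV.
D: root D is the dominant; major triad there is V.
G: major triad on G = scale degree 1 → I.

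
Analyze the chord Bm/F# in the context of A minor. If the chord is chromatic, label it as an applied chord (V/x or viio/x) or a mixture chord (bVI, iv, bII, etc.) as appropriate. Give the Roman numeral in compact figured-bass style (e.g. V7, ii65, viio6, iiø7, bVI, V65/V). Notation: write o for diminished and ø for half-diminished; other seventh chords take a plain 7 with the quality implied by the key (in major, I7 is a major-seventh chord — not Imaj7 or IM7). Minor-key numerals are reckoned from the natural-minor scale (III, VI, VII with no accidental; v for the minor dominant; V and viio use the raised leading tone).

The pitches B-D-F# form a minor triad rooted on B.
B is the second degree of A minor. This is the minor supertonic, borrowed from the parallel major (the Dorian ii).
With F# in the bass the chord is in second inversion, so the figured bass is 64.

ii64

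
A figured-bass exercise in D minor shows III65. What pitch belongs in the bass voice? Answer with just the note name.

A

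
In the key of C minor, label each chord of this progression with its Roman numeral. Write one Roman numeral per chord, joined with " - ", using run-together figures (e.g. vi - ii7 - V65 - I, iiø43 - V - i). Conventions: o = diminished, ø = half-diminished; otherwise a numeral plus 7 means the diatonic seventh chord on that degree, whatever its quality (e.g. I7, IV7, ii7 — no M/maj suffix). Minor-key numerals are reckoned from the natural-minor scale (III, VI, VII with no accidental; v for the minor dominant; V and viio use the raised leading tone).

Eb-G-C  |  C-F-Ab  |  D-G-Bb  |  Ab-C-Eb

i6 - iv64 - v64 - VI

Eb-G-C: minor triad on C = scale degree 1 → i6.
C-F-Ab: root F is the subdominant; minor triad there is iv64.
D-G-Bb has root G, degree 5 in C minor, so v64.
Ab-C-Eb: major triad on Ab = scale degree 6 → VI.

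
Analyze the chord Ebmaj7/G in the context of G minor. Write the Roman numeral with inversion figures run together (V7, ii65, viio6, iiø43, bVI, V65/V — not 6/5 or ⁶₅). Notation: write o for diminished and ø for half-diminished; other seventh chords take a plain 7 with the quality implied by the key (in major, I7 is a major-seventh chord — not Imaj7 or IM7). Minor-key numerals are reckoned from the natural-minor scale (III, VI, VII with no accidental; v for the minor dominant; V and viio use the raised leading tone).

Stacked in thirds the chord is Eb-G-Bb-D: a major seventh chord on Eb.
In G minor, Eb is the submediant; the diatonic major seventh chord there is VI7.
With G in the bass the chord is in first inversion, so the figured bass is 65.

VI65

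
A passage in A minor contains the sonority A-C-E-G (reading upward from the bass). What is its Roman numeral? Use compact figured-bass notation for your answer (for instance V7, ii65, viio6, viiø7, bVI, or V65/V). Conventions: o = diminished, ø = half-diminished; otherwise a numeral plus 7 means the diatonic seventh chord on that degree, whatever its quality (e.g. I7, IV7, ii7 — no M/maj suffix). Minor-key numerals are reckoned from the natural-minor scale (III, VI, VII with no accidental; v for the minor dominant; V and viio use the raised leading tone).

The pitches A-C-E-G form a minor seventh chord rooted on A.
A is scale degree 1 in A minor, and a minor seventh chord on that degree is written i7.

i7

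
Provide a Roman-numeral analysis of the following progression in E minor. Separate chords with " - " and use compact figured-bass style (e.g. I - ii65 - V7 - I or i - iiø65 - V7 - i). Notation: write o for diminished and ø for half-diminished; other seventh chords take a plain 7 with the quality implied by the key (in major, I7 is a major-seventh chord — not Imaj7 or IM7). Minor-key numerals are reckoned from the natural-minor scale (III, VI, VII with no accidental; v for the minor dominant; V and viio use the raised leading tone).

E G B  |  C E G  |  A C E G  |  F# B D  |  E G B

E-G-B: minor triad on E = scale degree 1 → i.
C-E-G: root C is the submediant; major triad there is VI.
A-C-E-G: root A is the subdominant; minor seventh chord there is iv7.
F#-B-D has root B, degree 5 in E minor, so v64.
E-G-B: root E is the tonic; minor triad there is i.

i - VI - iv7 - v64 - i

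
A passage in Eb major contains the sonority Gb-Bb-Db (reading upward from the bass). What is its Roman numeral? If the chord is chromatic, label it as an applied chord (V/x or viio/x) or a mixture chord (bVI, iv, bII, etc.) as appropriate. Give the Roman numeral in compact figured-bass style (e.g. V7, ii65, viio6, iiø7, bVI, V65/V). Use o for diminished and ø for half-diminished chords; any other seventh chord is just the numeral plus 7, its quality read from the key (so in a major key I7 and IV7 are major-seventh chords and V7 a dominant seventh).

bIII

Stacked in thirds the chord is Gb-Bb-Db: a major triad on Gb.
Gb is the lowered third degree of Eb major (diatonic 3 would be G). This is a major triad on the lowered third degree, borrowed from the parallel minor.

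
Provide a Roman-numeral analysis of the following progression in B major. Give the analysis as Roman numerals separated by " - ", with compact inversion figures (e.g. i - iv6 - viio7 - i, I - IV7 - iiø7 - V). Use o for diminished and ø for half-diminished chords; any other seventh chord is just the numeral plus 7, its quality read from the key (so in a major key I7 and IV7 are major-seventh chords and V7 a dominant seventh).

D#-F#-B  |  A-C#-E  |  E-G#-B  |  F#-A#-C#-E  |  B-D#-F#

I6 - bVII - IV - V7 - I

D#-F#-B: root B is the tonic; major triad there is I6.
A-C#-E is non-diatonic — bVII, a mixture chord from B minor.
E-G#-B: major triad on E = scale degree 4 → IV.
F#-A#-C#-E has root F#, degree 5 in B major, so V7.
B-D#-F#: major triad on B = scale degree 1 → I.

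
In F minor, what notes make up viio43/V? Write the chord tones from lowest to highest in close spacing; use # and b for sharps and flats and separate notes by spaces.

The slash marks an applied leading-tone chord: viio of V. In F minor, V is C, so the leading tone to it is B, a half step below.
Building a fully diminished seventh chord on B gives B-D-F-Ab.
With the 43 figure the chord is in second inversion; from the bass F upward in close position it reads F-Ab-B-D.

F Ab B D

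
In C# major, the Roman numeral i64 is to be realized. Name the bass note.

i in C# major has root C#; the chord is C#-E-G#.
The figure 64 means second inversion — the fifth is in the bass.

G#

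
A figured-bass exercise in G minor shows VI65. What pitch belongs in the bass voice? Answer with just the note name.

G

VI in G minor has root Eb; the chord is Eb-G-Bb-D.
The figure 65 means first inversion — the third is in the bass.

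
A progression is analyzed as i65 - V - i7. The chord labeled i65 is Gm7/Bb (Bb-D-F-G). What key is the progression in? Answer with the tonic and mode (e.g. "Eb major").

The anchor chord is a minor seventh chord on G, labeled i65.
If G is scale degree 1 and the mode makes that degree carry a minor seventh chord, the tonic is G and the mode is minor.

G minor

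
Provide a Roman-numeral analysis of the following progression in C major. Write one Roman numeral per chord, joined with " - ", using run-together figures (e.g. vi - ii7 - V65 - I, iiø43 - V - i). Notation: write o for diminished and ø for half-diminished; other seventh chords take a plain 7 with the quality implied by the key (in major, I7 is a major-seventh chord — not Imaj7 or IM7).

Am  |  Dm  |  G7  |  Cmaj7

vi - ii - V7 - I7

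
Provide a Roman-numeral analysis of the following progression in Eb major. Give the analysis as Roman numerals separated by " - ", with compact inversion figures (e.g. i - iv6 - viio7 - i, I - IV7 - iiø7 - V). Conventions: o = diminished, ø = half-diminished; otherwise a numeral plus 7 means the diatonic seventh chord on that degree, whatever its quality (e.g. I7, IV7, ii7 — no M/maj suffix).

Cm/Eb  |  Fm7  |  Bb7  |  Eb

vi6 - ii7 - V7 - I

Cm/Eb: root C is the submediant; minor triad there is vi6.
Fm7: minor seventh chord on F = scale degree 2 → ii7.
Bb7: root Bb is the dominant; dominant seventh chord there is V7.
Eb has root Eb, degree 1 in Eb major, so I.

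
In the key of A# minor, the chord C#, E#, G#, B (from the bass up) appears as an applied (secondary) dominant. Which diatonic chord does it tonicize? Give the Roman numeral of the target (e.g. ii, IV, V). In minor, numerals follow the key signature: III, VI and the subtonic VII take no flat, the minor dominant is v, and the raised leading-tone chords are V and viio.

The chord is a dominant seventh chord on C#.
A dominant resolves down a perfect fifth: C# → F#. In A# minor, F# is scale degree 6, i.e. VI.

VI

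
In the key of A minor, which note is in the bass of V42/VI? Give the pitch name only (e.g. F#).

The applied chord V42/VI is rooted on C: C-E-G-Bb.
The figure 42 means third inversion — the seventh is in the bass.

Bb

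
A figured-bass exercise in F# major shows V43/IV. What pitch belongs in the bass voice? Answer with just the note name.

C#

The applied chord V43/IV is rooted on F#: F#-A#-C#-E.
The figure 43 means second inversion — the fifth is in the bass.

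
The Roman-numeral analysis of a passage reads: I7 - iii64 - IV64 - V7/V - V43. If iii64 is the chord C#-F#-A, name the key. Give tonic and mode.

iii64 is given as C#-F#-A — a minor triad with root F#.
iii64 on F# implies F# is the mediant; that puts the tonic at D, and the lowercase numeral fits major mode.

D major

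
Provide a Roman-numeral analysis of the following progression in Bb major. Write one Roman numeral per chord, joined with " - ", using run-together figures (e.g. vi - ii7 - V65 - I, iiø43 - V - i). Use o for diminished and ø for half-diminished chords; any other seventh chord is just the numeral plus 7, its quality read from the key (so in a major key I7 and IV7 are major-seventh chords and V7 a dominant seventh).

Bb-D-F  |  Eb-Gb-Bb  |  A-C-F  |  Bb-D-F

I - iv - V6 - I

Bb-D-F: major triad on Bb = scale degree 1 → I.
Eb-Gb-Bb is non-diatonic — iv, a mixture chord from Bb minor.
A-C-F: major triad on F = scale degree 5 → V6.
Bb-D-F has root Bb, degree 1 in Bb major, so I.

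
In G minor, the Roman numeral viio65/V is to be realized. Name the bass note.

E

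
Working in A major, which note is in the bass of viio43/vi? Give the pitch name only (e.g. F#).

The applied chord viio43/vi is rooted on E#: E#-G#-B-D.
The figure 43 means second inversion — the fifth is in the bass.

B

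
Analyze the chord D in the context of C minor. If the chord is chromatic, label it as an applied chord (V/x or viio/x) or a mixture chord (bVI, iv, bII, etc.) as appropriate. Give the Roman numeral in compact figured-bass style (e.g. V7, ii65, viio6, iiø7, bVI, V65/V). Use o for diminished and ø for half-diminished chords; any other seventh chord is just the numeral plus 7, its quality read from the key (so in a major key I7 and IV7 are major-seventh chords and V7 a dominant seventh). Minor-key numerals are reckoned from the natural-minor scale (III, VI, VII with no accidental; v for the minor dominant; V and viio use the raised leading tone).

V/V

The pitches D-F#-A form a major triad rooted on D.
D is not a diatonic chord root with this quality in C minor, but it lies a perfect fifth above G (V), so the chord functions as an applied dominant of V.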